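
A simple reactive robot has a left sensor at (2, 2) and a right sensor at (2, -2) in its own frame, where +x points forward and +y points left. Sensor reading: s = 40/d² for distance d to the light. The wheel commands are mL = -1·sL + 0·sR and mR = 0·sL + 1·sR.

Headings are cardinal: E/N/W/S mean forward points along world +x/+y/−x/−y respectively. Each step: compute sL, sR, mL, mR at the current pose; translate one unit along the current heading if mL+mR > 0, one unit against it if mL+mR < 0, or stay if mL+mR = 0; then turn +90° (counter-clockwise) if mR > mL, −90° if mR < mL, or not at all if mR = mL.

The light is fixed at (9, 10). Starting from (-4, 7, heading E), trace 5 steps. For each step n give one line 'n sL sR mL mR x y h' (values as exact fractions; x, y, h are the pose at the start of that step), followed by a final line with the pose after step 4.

n=0: pose=(-4,7,E); sL=20/61, sR=20/73; mL=-20/61, mR=20/73; mL+mR=-240/4453 → advance -1; mR−mL=2680/4453 → turn +1·90°
n=1: pose=(-5,7,N); sL=40/257, sR=8/29; mL=-40/257, mR=8/29; mL+mR=896/7453 → advance +1; mR−mL=3216/7453 → turn +1·90°
n=2: pose=(-5,8,W); sL=5/34, sR=5/32; mL=-5/34, mR=5/32; mL+mR=5/544 → advance +1; mR−mL=165/544 → turn +1·90°
n=3: pose=(-6,8,S); sL=8/37, sR=8/61; mL=-8/37, mR=8/61; mL+mR=-192/2257 → advance -1; mR−mL=784/2257 → turn +1·90°
n=4: pose=(-6,9,E); sL=4/17, sR=20/89; mL=-4/17, mR=20/89; mL+mR=-16/1513 → advance -1; mR−mL=696/1513 → turn +1·90°

0 20/61 20/73 -20/61 20/73 -4 7 E
1 40/257 8/29 -40/257 8/29 -5 7 N
2 5/34 5/32 -5/34 5/32 -5 8 W
3 8/37 8/61 -8/37 8/61 -6 8 S
4 4/17 20/89 -4/17 20/89 -6 9 E
final -7 9 N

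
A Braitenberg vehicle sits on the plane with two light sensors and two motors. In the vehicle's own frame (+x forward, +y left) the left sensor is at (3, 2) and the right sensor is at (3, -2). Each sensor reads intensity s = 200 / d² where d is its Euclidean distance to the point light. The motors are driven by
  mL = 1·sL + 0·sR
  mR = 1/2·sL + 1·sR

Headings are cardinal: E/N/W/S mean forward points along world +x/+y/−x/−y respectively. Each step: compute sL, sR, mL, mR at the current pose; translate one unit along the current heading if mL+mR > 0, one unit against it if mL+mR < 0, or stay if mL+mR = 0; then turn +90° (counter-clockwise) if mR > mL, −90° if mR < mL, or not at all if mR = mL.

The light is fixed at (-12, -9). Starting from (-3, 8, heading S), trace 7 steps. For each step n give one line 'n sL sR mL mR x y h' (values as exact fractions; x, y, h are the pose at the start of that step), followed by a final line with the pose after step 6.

0 200/317 40/49 200/317 17580/15533 -3 8 S
1 50/117 10/17 50/117 1595/1989 -3 7 E
2 8/17 40/101 8/17 1084/1717 -2 7 N
3 100/137 20/41 100/137 4790/5617 -2 8 W
4 200/317 40/49 200/317 17580/15533 -3 8 S
5 50/117 10/17 50/117 1595/1989 -3 7 E
6 8/17 40/101 8/17 1084/1717 -2 7 N
final -2 8 W

n=0: pose=(-3,8,S); sL=200/317, sR=40/49; mL=200/317, mR=17580/15533; mL+mR=27380/15533 → advance +1; mR−mL=7780/15533 → turn +1·90°
n=1: pose=(-3,7,E); sL=50/117, sR=10/17; mL=50/117, mR=1595/1989; mL+mR=815/663 → advance +1; mR−mL=745/1989 → turn +1·90°
n=2: pose=(-2,7,N); sL=8/17, sR=40/101; mL=8/17, mR=1084/1717; mL+mR=1892/1717 → advance +1; mR−mL=276/1717 → turn +1·90°
n=3: pose=(-2,8,W); sL=100/137, sR=20/41; mL=100/137, mR=4790/5617; mL+mR=8890/5617 → advance +1; mR−mL=690/5617 → turn +1·90°
n=4: pose=(-3,8,S); sL=200/317, sR=40/49; mL=200/317, mR=17580/15533; mL+mR=27380/15533 → advance +1; mR−mL=7780/15533 → turn +1·90°
n=5: pose=(-3,7,E); sL=50/117, sR=10/17; mL=50/117, mR=1595/1989; mL+mR=815/663 → advance +1; mR−mL=745/1989 → turn +1·90°
n=6: pose=(-2,7,N); sL=8/17, sR=40/101; mL=8/17, mR=1084/1717; mL+mR=1892/1717 → advance +1; mR−mL=276/1717 → turn +1·90°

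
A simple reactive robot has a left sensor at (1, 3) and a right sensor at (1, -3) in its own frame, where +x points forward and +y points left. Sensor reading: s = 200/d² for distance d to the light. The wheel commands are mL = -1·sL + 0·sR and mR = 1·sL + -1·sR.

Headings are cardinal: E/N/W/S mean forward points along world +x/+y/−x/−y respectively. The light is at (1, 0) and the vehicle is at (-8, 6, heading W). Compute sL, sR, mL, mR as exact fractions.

left sensor world pos  = (-9, 3); dL² = 109
right sensor world pos = (-9, 9); dR² = 181
sL = 200/109 = 200/109
sR = 200/181 = 200/181
mL = -1·sL + 0·sR = -200/109
mR = 1·sL + -1·sR = 14400/19729

200/109 200/181 -200/109 14400/19729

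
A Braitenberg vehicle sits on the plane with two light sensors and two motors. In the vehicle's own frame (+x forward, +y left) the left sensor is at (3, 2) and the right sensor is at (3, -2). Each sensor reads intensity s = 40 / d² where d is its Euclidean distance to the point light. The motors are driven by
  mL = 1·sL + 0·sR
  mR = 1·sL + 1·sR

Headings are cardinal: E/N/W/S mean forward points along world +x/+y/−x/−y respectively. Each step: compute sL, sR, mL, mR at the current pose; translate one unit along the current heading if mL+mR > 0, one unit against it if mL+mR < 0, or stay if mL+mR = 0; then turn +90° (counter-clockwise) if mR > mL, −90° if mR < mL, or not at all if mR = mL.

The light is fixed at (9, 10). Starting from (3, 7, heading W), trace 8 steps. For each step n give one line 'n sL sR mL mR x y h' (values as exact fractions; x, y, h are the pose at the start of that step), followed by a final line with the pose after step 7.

n=0: pose=(3,7,W); sL=20/53, sR=20/41; mL=20/53, mR=1880/2173; mL+mR=2700/2173 → advance +1; mR−mL=20/41 → turn +1·90°
n=1: pose=(2,7,S); sL=40/61, sR=40/117; mL=40/61, mR=7120/7137; mL+mR=11800/7137 → advance +1; mR−mL=40/117 → turn +1·90°
n=2: pose=(2,6,E); sL=2, sR=10/13; mL=2, mR=36/13; mL+mR=62/13 → advance +1; mR−mL=10/13 → turn +1·90°
n=3: pose=(3,6,N); sL=8/13, sR=40/17; mL=8/13, mR=656/221; mL+mR=792/221 → advance +1; mR−mL=40/17 → turn +1·90°
n=4: pose=(3,7,W); sL=20/53, sR=20/41; mL=20/53, mR=1880/2173; mL+mR=2700/2173 → advance +1; mR−mL=20/41 → turn +1·90°
n=5: pose=(2,7,S); sL=40/61, sR=40/117; mL=40/61, mR=7120/7137; mL+mR=11800/7137 → advance +1; mR−mL=40/117 → turn +1·90°
n=6: pose=(2,6,E); sL=2, sR=10/13; mL=2, mR=36/13; mL+mR=62/13 → advance +1; mR−mL=10/13 → turn +1·90°
n=7: pose=(3,6,N); sL=8/13, sR=40/17; mL=8/13, mR=656/221; mL+mR=792/221 → advance +1; mR−mL=40/17 → turn +1·90°

0 20/53 20/41 20/53 1880/2173 3 7 W
1 40/61 40/117 40/61 7120/7137 2 7 S
2 2 10/13 2 36/13 2 6 E
3 8/13 40/17 8/13 656/221 3 6 N
4 20/53 20/41 20/53 1880/2173 3 7 W
5 40/61 40/117 40/61 7120/7137 2 7 S
6 2 10/13 2 36/13 2 6 E
7 8/13 40/17 8/13 656/221 3 6 N
final 3 7 W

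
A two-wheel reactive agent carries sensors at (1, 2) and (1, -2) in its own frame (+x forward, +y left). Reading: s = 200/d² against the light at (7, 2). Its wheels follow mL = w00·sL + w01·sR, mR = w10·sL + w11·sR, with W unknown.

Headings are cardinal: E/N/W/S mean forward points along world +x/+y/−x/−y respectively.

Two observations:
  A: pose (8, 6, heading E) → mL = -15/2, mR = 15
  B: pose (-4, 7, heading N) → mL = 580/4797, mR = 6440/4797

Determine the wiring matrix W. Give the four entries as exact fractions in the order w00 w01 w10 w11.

1 -1/2 1/2 1/2

obs A: pose=(8,6,E) → sL=5, sR=25, mL=-15/2, mR=15
obs B: pose=(-4,7,N) → sL=40/41, sR=200/117, mL=580/4797, mR=6440/4797
sensor matrix S = [[5, 25], [40/41, 200/117]]; det S = -76000/4797
solve [mL_A; mL_B] = S·[w00; w01] and [mR_A; mR_B] = S·[w10; w11]:
  w00 = 1, w01 = -1/2, w10 = 1/2, w11 = 1/2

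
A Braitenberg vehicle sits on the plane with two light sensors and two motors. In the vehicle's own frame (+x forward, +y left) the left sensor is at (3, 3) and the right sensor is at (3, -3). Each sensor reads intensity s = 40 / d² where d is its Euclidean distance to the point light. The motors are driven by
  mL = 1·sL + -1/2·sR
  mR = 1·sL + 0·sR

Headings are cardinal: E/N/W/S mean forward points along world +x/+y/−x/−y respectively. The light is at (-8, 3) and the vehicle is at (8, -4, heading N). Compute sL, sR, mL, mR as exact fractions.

8/37 40/377 2276/13949 8/37

left sensor world pos  = (5, -1); dL² = 185
right sensor world pos = (11, -1); dR² = 377
sL = 40/185 = 8/37
sR = 40/377 = 40/377
mL = 1·sL + -1/2·sR = 2276/13949
mR = 1·sL + 0·sR = 8/37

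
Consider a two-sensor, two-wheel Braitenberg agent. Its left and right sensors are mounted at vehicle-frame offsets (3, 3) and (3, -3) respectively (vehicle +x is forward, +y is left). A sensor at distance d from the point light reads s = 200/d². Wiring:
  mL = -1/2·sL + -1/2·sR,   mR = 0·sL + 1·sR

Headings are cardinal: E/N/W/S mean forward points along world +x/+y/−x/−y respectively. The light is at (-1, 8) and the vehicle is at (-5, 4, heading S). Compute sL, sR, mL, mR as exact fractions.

left sensor world pos  = (-2, 1); dL² = 50
right sensor world pos = (-8, 1); dR² = 98
sL = 200/50 = 4
sR = 200/98 = 100/49
mL = -1/2·sL + -1/2·sR = -148/49
mR = 0·sL + 1·sR = 100/49

4 100/49 -148/49 100/49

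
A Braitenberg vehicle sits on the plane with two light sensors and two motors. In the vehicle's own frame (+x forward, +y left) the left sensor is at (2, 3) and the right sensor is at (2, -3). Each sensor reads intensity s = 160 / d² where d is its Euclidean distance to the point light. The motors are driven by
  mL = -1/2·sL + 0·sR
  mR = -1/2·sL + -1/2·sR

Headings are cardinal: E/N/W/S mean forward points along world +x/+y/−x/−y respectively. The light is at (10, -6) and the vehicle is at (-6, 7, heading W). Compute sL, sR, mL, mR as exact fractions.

20/53 8/29 -10/53 -502/1537

left sensor world pos  = (-8, 4); dL² = 424
right sensor world pos = (-8, 10); dR² = 580
sL = 160/424 = 20/53
sR = 160/580 = 8/29
mL = -1/2·sL + 0·sR = -10/53
mR = -1/2·sL + -1/2·sR = -502/1537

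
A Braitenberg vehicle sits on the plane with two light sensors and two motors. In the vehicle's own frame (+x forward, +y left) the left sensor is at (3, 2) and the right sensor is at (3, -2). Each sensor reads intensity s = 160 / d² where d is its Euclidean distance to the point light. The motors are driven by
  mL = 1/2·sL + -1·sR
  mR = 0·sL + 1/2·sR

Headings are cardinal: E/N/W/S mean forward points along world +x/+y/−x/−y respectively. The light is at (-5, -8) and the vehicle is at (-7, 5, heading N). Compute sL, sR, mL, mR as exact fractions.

left sensor world pos  = (-9, 8); dL² = 272
right sensor world pos = (-5, 8); dR² = 256
sL = 160/272 = 10/17
sR = 160/256 = 5/8
mL = 1/2·sL + -1·sR = -45/136
mR = 0·sL + 1/2·sR = 5/16

10/17 5/8 -45/136 5/16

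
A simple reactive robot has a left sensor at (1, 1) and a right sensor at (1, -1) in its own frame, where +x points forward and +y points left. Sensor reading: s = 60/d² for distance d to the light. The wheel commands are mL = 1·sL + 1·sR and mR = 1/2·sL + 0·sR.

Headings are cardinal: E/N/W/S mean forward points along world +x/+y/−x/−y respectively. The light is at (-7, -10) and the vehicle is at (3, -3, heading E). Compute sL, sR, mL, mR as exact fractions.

left sensor world pos  = (4, -2); dL² = 185
right sensor world pos = (4, -4); dR² = 157
sL = 60/185 = 12/37
sR = 60/157 = 60/157
mL = 1·sL + 1·sR = 4104/5809
mR = 1/2·sL + 0·sR = 6/37

12/37 60/157 4104/5809 6/37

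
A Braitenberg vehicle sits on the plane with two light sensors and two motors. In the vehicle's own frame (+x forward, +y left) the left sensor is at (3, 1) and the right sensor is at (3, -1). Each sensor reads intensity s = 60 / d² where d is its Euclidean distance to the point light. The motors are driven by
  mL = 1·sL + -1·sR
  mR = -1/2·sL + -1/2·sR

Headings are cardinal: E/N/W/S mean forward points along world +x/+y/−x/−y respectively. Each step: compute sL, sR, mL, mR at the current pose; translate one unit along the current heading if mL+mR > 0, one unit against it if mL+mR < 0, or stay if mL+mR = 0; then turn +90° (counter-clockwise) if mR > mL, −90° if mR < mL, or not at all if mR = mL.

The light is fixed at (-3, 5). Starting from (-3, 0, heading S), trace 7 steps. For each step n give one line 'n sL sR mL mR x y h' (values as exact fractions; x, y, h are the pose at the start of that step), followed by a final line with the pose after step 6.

n=0: pose=(-3,0,S); sL=12/13, sR=12/13; mL=0, mR=-12/13; mL+mR=-12/13 → advance -1; mR−mL=-12/13 → turn -1·90°
n=1: pose=(-3,1,W); sL=30/17, sR=10/3; mL=-80/51, mR=-130/51; mL+mR=-70/17 → advance -1; mR−mL=-50/51 → turn -1·90°
n=2: pose=(-2,1,N); sL=60, sR=12; mL=48, mR=-36; mL+mR=12 → advance +1; mR−mL=-84 → turn -1·90°
n=3: pose=(-2,2,E); sL=3, sR=15/8; mL=9/8, mR=-39/16; mL+mR=-21/16 → advance -1; mR−mL=-57/16 → turn -1·90°
n=4: pose=(-3,2,S); sL=60/37, sR=60/37; mL=0, mR=-60/37; mL+mR=-60/37 → advance -1; mR−mL=-60/37 → turn -1·90°
n=5: pose=(-3,3,W); sL=10/3, sR=6; mL=-8/3, mR=-14/3; mL+mR=-22/3 → advance -1; mR−mL=-2 → turn -1·90°
n=6: pose=(-2,3,N); sL=60, sR=12; mL=48, mR=-36; mL+mR=12 → advance +1; mR−mL=-84 → turn -1·90°

0 12/13 12/13 0 -12/13 -3 0 S
1 30/17 10/3 -80/51 -130/51 -3 1 W
2 60 12 48 -36 -2 1 N
3 3 15/8 9/8 -39/16 -2 2 E
4 60/37 60/37 0 -60/37 -3 2 S
5 10/3 6 -8/3 -14/3 -3 3 W
6 60 12 48 -36 -2 3 N
final -2 4 E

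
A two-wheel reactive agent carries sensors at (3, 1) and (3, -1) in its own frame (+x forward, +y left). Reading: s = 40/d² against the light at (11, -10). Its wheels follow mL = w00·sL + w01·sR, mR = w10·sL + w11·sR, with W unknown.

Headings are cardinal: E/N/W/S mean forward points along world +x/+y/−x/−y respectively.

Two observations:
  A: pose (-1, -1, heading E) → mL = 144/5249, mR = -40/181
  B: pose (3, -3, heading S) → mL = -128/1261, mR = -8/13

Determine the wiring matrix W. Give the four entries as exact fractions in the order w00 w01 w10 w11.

obs A: pose=(-1,-1,E) → sL=40/181, sR=8/29, mL=144/5249, mR=-40/181
obs B: pose=(3,-3,S) → sL=8/13, sR=40/97, mL=-128/1261, mR=-8/13
sensor matrix S = [[40/181, 8/29], [8/13, 40/97]]; det S = -520448/6618989
solve [mL_A; mL_B] = S·[w00; w01] and [mR_A; mR_B] = S·[w10; w11]:
  w00 = -1/2, w01 = 1/2, w10 = -1, w11 = 0

-1/2 1/2 -1 0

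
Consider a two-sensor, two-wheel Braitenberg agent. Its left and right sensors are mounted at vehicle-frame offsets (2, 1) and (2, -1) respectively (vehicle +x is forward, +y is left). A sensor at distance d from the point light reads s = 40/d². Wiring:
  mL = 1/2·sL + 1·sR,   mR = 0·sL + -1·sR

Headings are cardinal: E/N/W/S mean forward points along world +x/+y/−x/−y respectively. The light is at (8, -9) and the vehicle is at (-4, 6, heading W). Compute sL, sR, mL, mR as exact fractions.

5/49 10/113 1545/11074 -10/113

left sensor world pos  = (-6, 5); dL² = 392
right sensor world pos = (-6, 7); dR² = 452
sL = 40/392 = 5/49
sR = 40/452 = 10/113
mL = 1/2·sL + 1·sR = 1545/11074
mR = 0·sL + -1·sR = -10/113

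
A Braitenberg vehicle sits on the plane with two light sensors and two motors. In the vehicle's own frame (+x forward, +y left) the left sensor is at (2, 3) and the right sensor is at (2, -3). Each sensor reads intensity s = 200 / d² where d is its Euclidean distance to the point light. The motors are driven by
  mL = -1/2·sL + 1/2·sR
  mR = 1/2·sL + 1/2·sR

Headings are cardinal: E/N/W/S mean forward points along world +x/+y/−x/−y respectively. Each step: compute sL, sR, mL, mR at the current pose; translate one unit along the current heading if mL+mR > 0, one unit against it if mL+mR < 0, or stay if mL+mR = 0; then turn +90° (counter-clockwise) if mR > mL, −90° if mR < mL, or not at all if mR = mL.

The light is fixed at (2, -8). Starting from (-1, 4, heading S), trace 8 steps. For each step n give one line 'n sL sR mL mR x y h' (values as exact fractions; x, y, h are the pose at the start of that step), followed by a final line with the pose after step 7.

n=0: pose=(-1,4,S); sL=2, sR=25/17; mL=-9/34, mR=59/34; mL+mR=25/17 → advance +1; mR−mL=2 → turn +1·90°
n=1: pose=(-1,3,E); sL=200/197, sR=40/13; mL=2640/2561, mR=5240/2561; mL+mR=40/13 → advance +1; mR−mL=200/197 → turn +1·90°
n=2: pose=(0,3,N); sL=100/97, sR=20/17; mL=120/1649, mR=1820/1649; mL+mR=20/17 → advance +1; mR−mL=100/97 → turn +1·90°
n=3: pose=(0,4,W); sL=200/97, sR=200/241; mL=-14400/23377, mR=33800/23377; mL+mR=200/241 → advance +1; mR−mL=200/97 → turn +1·90°
n=4: pose=(-1,4,S); sL=2, sR=25/17; mL=-9/34, mR=59/34; mL+mR=25/17 → advance +1; mR−mL=2 → turn +1·90°
n=5: pose=(-1,3,E); sL=200/197, sR=40/13; mL=2640/2561, mR=5240/2561; mL+mR=40/13 → advance +1; mR−mL=200/197 → turn +1·90°
n=6: pose=(0,3,N); sL=100/97, sR=20/17; mL=120/1649, mR=1820/1649; mL+mR=20/17 → advance +1; mR−mL=100/97 → turn +1·90°
n=7: pose=(0,4,W); sL=200/97, sR=200/241; mL=-14400/23377, mR=33800/23377; mL+mR=200/241 → advance +1; mR−mL=200/97 → turn +1·90°

0 2 25/17 -9/34 59/34 -1 4 S
1 200/197 40/13 2640/2561 5240/2561 -1 3 E
2 100/97 20/17 120/1649 1820/1649 0 3 N
3 200/97 200/241 -14400/23377 33800/23377 0 4 W
4 2 25/17 -9/34 59/34 -1 4 S
5 200/197 40/13 2640/2561 5240/2561 -1 3 E
6 100/97 20/17 120/1649 1820/1649 0 3 N
7 200/97 200/241 -14400/23377 33800/23377 0 4 W
final -1 4 S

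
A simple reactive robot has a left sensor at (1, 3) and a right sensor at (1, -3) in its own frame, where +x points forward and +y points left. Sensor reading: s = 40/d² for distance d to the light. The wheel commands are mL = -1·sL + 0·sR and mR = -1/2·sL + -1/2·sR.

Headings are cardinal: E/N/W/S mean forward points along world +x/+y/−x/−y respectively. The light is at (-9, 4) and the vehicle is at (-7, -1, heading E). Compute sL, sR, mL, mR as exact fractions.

40/13 40/73 -40/13 -1720/949

left sensor world pos  = (-6, 2); dL² = 13
right sensor world pos = (-6, -4); dR² = 73
sL = 40/13 = 40/13
sR = 40/73 = 40/73
mL = -1·sL + 0·sR = -40/13
mR = -1/2·sL + -1/2·sR = -1720/949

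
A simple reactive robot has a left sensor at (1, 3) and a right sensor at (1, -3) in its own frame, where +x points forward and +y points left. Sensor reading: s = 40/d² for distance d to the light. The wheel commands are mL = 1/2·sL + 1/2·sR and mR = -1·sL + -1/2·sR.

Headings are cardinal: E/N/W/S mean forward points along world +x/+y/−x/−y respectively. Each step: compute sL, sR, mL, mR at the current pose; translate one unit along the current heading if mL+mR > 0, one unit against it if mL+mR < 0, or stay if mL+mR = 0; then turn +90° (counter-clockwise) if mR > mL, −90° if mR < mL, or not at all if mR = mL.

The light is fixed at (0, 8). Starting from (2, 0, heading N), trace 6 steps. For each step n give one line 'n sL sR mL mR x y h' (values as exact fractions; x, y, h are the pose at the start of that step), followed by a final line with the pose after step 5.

n=0: pose=(2,0,N); sL=4/5, sR=20/37; mL=124/185, mR=-198/185; mL+mR=-2/5 → advance -1; mR−mL=-322/185 → turn -1·90°
n=1: pose=(2,-1,E); sL=8/9, sR=40/153; mL=88/153, mR=-52/51; mL+mR=-4/9 → advance -1; mR−mL=-244/153 → turn -1·90°
n=2: pose=(1,-1,S); sL=10/29, sR=5/13; mL=275/754, mR=-405/754; mL+mR=-5/29 → advance -1; mR−mL=-340/377 → turn -1·90°
n=3: pose=(1,0,W); sL=40/121, sR=8/5; mL=584/605, mR=-684/605; mL+mR=-20/121 → advance -1; mR−mL=-1268/605 → turn -1·90°
n=4: pose=(2,0,N); sL=4/5, sR=20/37; mL=124/185, mR=-198/185; mL+mR=-2/5 → advance -1; mR−mL=-322/185 → turn -1·90°
n=5: pose=(2,-1,E); sL=8/9, sR=40/153; mL=88/153, mR=-52/51; mL+mR=-4/9 → advance -1; mR−mL=-244/153 → turn -1·90°

0 4/5 20/37 124/185 -198/185 2 0 N
1 8/9 40/153 88/153 -52/51 2 -1 E
2 10/29 5/13 275/754 -405/754 1 -1 S
3 40/121 8/5 584/605 -684/605 1 0 W
4 4/5 20/37 124/185 -198/185 2 0 N
5 8/9 40/153 88/153 -52/51 2 -1 E
final 1 -1 S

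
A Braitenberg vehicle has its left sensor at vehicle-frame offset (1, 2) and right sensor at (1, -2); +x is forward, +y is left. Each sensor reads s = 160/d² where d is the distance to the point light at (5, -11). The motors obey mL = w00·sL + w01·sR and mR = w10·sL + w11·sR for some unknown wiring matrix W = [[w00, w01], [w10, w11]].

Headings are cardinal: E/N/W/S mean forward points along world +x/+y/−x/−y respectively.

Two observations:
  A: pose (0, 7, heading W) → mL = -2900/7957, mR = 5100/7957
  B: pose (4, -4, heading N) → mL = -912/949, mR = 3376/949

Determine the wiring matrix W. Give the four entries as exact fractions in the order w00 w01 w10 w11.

-1 1/2 1/2 1

obs A: pose=(0,7,W) → sL=40/73, sR=40/109, mL=-2900/7957, mR=5100/7957
obs B: pose=(4,-4,N) → sL=160/73, sR=32/13, mL=-912/949, mR=3376/949
sensor matrix S = [[40/73, 40/109], [160/73, 32/13]]; det S = 56320/103441
solve [mL_A; mL_B] = S·[w00; w01] and [mR_A; mR_B] = S·[w10; w11]:
  w00 = -1, w01 = 1/2, w10 = 1/2, w11 = 1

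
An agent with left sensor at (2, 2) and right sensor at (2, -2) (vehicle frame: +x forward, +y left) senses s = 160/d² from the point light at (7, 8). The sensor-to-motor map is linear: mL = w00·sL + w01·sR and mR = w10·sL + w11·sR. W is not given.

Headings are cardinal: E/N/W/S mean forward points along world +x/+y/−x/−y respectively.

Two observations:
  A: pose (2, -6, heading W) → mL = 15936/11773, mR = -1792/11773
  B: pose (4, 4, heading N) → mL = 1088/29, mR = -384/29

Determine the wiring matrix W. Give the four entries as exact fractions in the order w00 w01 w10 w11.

obs A: pose=(2,-6,W) → sL=32/61, sR=160/193, mL=15936/11773, mR=-1792/11773
obs B: pose=(4,4,N) → sL=160/29, sR=32, mL=1088/29, mR=-384/29
sensor matrix S = [[32/61, 160/193], [160/29, 32]]; det S = 4169728/341417
solve [mL_A; mL_B] = S·[w00; w01] and [mR_A; mR_B] = S·[w10; w11]:
  w00 = 1, w01 = 1, w10 = 1/2, w11 = -1/2

1 1 1/2 -1/2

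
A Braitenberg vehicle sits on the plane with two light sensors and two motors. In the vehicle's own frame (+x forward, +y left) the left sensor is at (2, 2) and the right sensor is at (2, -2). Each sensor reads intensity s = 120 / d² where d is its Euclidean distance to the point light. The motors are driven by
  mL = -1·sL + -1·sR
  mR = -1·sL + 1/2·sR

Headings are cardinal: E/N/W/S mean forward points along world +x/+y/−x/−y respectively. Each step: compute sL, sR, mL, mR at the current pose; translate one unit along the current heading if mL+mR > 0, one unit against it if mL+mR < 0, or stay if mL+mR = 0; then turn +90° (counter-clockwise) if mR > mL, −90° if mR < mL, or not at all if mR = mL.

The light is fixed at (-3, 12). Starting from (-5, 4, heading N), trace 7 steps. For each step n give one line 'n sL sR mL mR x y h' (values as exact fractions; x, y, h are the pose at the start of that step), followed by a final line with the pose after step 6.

n=0: pose=(-5,4,N); sL=30/13, sR=10/3; mL=-220/39, mR=-25/39; mL+mR=-245/39 → advance -1; mR−mL=5 → turn +1·90°
n=1: pose=(-5,3,W); sL=120/137, sR=24/13; mL=-4848/1781, mR=84/1781; mL+mR=-4764/1781 → advance -1; mR−mL=36/13 → turn +1·90°
n=2: pose=(-4,3,S); sL=60/61, sR=12/13; mL=-1512/793, mR=-414/793; mL+mR=-1926/793 → advance -1; mR−mL=18/13 → turn +1·90°
n=3: pose=(-4,4,E); sL=120/37, sR=120/101; mL=-16560/3737, mR=-9900/3737; mL+mR=-26460/3737 → advance -1; mR−mL=180/101 → turn +1·90°
n=4: pose=(-5,4,N); sL=30/13, sR=10/3; mL=-220/39, mR=-25/39; mL+mR=-245/39 → advance -1; mR−mL=5 → turn +1·90°
n=5: pose=(-5,3,W); sL=120/137, sR=24/13; mL=-4848/1781, mR=84/1781; mL+mR=-4764/1781 → advance -1; mR−mL=36/13 → turn +1·90°
n=6: pose=(-4,3,S); sL=60/61, sR=12/13; mL=-1512/793, mR=-414/793; mL+mR=-1926/793 → advance -1; mR−mL=18/13 → turn +1·90°

0 30/13 10/3 -220/39 -25/39 -5 4 N
1 120/137 24/13 -4848/1781 84/1781 -5 3 W
2 60/61 12/13 -1512/793 -414/793 -4 3 S
3 120/37 120/101 -16560/3737 -9900/3737 -4 4 E
4 30/13 10/3 -220/39 -25/39 -5 4 N
5 120/137 24/13 -4848/1781 84/1781 -5 3 W
6 60/61 12/13 -1512/793 -414/793 -4 3 S
final -4 4 E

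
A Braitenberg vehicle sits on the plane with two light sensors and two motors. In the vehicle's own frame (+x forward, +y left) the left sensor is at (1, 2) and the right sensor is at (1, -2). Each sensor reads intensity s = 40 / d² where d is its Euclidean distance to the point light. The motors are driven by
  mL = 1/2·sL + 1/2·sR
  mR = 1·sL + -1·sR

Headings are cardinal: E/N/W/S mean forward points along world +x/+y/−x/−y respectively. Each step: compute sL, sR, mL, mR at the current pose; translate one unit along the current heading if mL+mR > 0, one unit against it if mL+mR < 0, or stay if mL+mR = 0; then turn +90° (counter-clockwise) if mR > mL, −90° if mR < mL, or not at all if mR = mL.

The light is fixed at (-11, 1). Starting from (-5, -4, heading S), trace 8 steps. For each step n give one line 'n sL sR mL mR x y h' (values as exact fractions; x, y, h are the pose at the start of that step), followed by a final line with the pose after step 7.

n=0: pose=(-5,-4,S); sL=2/5, sR=10/13; mL=38/65, mR=-24/65; mL+mR=14/65 → advance +1; mR−mL=-62/65 → turn -1·90°
n=1: pose=(-5,-5,W); sL=40/89, sR=40/41; mL=2600/3649, mR=-1920/3649; mL+mR=680/3649 → advance +1; mR−mL=-4520/3649 → turn -1·90°
n=2: pose=(-6,-5,N); sL=20/17, sR=20/37; mL=540/629, mR=400/629; mL+mR=940/629 → advance +1; mR−mL=-140/629 → turn -1·90°
n=3: pose=(-6,-4,E); sL=8/9, sR=8/17; mL=104/153, mR=64/153; mL+mR=56/51 → advance +1; mR−mL=-40/153 → turn -1·90°
n=4: pose=(-5,-4,S); sL=2/5, sR=10/13; mL=38/65, mR=-24/65; mL+mR=14/65 → advance +1; mR−mL=-62/65 → turn -1·90°
n=5: pose=(-5,-5,W); sL=40/89, sR=40/41; mL=2600/3649, mR=-1920/3649; mL+mR=680/3649 → advance +1; mR−mL=-4520/3649 → turn -1·90°
n=6: pose=(-6,-5,N); sL=20/17, sR=20/37; mL=540/629, mR=400/629; mL+mR=940/629 → advance +1; mR−mL=-140/629 → turn -1·90°
n=7: pose=(-6,-4,E); sL=8/9, sR=8/17; mL=104/153, mR=64/153; mL+mR=56/51 → advance +1; mR−mL=-40/153 → turn -1·90°

0 2/5 10/13 38/65 -24/65 -5 -4 S
1 40/89 40/41 2600/3649 -1920/3649 -5 -5 W
2 20/17 20/37 540/629 400/629 -6 -5 N
3 8/9 8/17 104/153 64/153 -6 -4 E
4 2/5 10/13 38/65 -24/65 -5 -4 S
5 40/89 40/41 2600/3649 -1920/3649 -5 -5 W
6 20/17 20/37 540/629 400/629 -6 -5 N
7 8/9 8/17 104/153 64/153 -6 -4 E
final -5 -4 S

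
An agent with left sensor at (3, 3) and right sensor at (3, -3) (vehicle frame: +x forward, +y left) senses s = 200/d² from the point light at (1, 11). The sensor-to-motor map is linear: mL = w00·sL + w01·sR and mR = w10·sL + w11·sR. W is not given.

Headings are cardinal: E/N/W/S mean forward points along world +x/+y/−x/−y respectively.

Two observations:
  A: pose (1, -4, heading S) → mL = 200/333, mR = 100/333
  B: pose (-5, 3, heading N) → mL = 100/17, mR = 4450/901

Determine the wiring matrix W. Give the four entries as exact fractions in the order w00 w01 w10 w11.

obs A: pose=(1,-4,S) → sL=200/333, sR=200/333, mL=200/333, mR=100/333
obs B: pose=(-5,3,N) → sL=100/53, sR=100/17, mL=100/17, mR=4450/901
sensor matrix S = [[200/333, 200/333], [100/53, 100/17]]; det S = 80000/33337
solve [mL_A; mL_B] = S·[w00; w01] and [mR_A; mR_B] = S·[w10; w11]:
  w00 = 0, w01 = 1, w10 = -1/2, w11 = 1

0 1 -1/2 1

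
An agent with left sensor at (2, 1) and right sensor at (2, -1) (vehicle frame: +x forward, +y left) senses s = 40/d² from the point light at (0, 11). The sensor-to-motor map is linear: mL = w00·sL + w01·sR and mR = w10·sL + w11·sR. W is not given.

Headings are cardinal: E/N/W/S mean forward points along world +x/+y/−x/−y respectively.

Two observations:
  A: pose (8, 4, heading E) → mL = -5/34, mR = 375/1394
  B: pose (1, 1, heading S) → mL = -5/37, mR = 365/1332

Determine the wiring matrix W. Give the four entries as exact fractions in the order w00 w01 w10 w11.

-1/2 0 1/2 1/2

obs A: pose=(8,4,E) → sL=5/17, sR=10/41, mL=-5/34, mR=375/1394
obs B: pose=(1,1,S) → sL=10/37, sR=5/18, mL=-5/37, mR=365/1332
sensor matrix S = [[5/17, 10/41], [10/37, 5/18]]; det S = 7325/464202
solve [mL_A; mL_B] = S·[w00; w01] and [mR_A; mR_B] = S·[w10; w11]:
  w00 = -1/2, w01 = 0, w10 = 1/2, w11 = 1/2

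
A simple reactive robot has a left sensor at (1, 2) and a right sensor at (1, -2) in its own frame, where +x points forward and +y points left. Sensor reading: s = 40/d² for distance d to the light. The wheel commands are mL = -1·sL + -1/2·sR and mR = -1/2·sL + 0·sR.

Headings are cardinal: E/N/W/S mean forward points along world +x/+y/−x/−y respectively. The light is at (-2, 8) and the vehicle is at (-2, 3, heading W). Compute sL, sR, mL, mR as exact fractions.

left sensor world pos  = (-3, 1); dL² = 50
right sensor world pos = (-3, 5); dR² = 10
sL = 40/50 = 4/5
sR = 40/10 = 4
mL = -1·sL + -1/2·sR = -14/5
mR = -1/2·sL + 0·sR = -2/5

4/5 4 -14/5 -2/5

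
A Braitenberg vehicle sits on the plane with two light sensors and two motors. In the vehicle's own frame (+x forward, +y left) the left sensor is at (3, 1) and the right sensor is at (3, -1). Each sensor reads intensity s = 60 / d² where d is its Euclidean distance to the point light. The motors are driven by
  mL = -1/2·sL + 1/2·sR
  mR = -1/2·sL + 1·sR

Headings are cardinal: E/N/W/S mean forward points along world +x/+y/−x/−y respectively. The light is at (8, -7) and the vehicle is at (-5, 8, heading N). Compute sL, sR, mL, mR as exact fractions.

3/26 5/39 1/156 11/156

left sensor world pos  = (-6, 11); dL² = 520
right sensor world pos = (-4, 11); dR² = 468
sL = 60/520 = 3/26
sR = 60/468 = 5/39
mL = -1/2·sL + 1/2·sR = 1/156
mR = -1/2·sL + 1·sR = 11/156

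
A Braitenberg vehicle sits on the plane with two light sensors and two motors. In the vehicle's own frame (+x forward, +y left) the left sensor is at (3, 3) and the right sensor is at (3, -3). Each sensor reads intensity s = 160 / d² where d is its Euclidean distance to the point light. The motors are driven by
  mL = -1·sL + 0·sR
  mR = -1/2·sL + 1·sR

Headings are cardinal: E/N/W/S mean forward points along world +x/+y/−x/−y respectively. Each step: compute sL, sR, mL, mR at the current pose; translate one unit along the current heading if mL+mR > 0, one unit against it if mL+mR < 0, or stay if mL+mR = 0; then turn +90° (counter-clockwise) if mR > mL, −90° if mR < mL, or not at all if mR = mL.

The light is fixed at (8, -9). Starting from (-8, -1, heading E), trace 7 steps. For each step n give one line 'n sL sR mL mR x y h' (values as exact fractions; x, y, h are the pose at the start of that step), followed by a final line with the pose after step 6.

n=0: pose=(-8,-1,E); sL=16/29, sR=80/97; mL=-16/29, mR=1544/2813; mL+mR=-8/2813 → advance -1; mR−mL=3096/2813 → turn +1·90°
n=1: pose=(-9,-1,N); sL=160/521, sR=160/317; mL=-160/521, mR=58000/165157; mL+mR=7280/165157 → advance +1; mR−mL=108720/165157 → turn +1·90°
n=2: pose=(-9,0,W); sL=40/109, sR=5/17; mL=-40/109, mR=205/1853; mL+mR=-475/1853 → advance -1; mR−mL=885/1853 → turn +1·90°
n=3: pose=(-8,0,S); sL=32/41, sR=160/397; mL=-32/41, mR=208/16277; mL+mR=-12496/16277 → advance -1; mR−mL=12912/16277 → turn +1·90°
n=4: pose=(-8,1,E); sL=80/169, sR=80/109; mL=-80/169, mR=9160/18421; mL+mR=440/18421 → advance +1; mR−mL=17880/18421 → turn +1·90°
n=5: pose=(-7,1,N); sL=160/493, sR=160/313; mL=-160/493, mR=53840/154309; mL+mR=3760/154309 → advance +1; mR−mL=103920/154309 → turn +1·90°
n=6: pose=(-7,2,W); sL=40/97, sR=4/13; mL=-40/97, mR=128/1261; mL+mR=-392/1261 → advance -1; mR−mL=648/1261 → turn +1·90°

0 16/29 80/97 -16/29 1544/2813 -8 -1 E
1 160/521 160/317 -160/521 58000/165157 -9 -1 N
2 40/109 5/17 -40/109 205/1853 -9 0 W
3 32/41 160/397 -32/41 208/16277 -8 0 S
4 80/169 80/109 -80/169 9160/18421 -8 1 E
5 160/493 160/313 -160/493 53840/154309 -7 1 N
6 40/97 4/13 -40/97 128/1261 -7 2 W
final -6 2 S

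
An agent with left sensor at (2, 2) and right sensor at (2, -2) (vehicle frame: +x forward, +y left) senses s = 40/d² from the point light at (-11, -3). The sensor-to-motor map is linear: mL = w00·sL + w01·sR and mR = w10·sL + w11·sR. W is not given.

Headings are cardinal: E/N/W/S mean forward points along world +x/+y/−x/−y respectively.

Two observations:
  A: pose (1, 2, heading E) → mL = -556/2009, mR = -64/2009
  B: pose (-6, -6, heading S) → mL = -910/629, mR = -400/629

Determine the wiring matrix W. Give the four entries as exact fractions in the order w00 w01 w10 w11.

obs A: pose=(1,2,E) → sL=8/49, sR=8/41, mL=-556/2009, mR=-64/2009
obs B: pose=(-6,-6,S) → sL=20/37, sR=20/17, mL=-910/629, mR=-400/629
sensor matrix S = [[8/49, 8/41], [20/37, 20/17]]; det S = 109440/1263661
solve [mL_A; mL_B] = S·[w00; w01] and [mR_A; mR_B] = S·[w10; w11]:
  w00 = -1/2, w01 = -1, w10 = 1, w11 = -1

-1/2 -1 1 -1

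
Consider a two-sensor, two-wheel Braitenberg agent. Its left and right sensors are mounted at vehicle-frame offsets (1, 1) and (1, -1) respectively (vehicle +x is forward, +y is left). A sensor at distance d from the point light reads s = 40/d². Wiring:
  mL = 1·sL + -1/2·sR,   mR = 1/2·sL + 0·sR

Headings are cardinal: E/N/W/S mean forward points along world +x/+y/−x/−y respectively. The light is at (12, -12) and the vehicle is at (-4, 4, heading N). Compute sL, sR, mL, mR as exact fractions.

left sensor world pos  = (-5, 5); dL² = 578
right sensor world pos = (-3, 5); dR² = 514
sL = 40/578 = 20/289
sR = 40/514 = 20/257
mL = 1·sL + -1/2·sR = 2250/74273
mR = 1/2·sL + 0·sR = 10/289

20/289 20/257 2250/74273 10/289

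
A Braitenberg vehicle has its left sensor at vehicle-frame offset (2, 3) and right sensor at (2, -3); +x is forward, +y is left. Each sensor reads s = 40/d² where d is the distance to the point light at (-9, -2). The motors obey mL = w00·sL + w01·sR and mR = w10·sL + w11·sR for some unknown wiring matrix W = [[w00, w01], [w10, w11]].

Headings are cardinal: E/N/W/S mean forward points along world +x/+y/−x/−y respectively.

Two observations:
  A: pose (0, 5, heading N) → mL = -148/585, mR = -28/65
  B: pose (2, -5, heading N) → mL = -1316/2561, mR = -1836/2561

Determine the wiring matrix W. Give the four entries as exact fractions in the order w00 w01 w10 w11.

obs A: pose=(0,5,N) → sL=40/117, sR=8/45, mL=-148/585, mR=-28/65
obs B: pose=(2,-5,N) → sL=8/13, sR=40/197, mL=-1316/2561, mR=-1836/2561
sensor matrix S = [[40/117, 8/45], [8/13, 40/197]]; det S = -512/12805
solve [mL_A; mL_B] = S·[w00; w01] and [mR_A; mR_B] = S·[w10; w11]:
  w00 = -1, w01 = 1/2, w10 = -1, w11 = -1/2

-1 1/2 -1 -1/2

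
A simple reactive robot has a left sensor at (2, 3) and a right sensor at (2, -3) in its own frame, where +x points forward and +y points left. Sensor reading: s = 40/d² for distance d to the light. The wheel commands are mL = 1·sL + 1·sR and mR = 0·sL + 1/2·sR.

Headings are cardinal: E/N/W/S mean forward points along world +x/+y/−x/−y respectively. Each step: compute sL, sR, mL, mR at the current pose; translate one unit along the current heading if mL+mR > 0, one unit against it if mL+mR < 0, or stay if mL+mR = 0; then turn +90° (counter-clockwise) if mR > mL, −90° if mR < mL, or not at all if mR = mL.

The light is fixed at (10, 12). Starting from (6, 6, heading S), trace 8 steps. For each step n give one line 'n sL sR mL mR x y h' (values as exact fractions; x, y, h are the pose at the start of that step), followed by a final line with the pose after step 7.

0 8/13 40/113 1424/1469 20/113 6 6 S
1 5/17 10/13 235/221 5/13 6 5 W
2 40/89 40/29 4720/2581 20/29 5 5 N
3 20/9 4/9 8/3 2/9 5 6 E
4 8/13 40/113 1424/1469 20/113 6 6 S
5 5/17 10/13 235/221 5/13 6 5 W
6 40/89 40/29 4720/2581 20/29 5 5 N
7 20/9 4/9 8/3 2/9 5 6 E
final 6 6 S

n=0: pose=(6,6,S); sL=8/13, sR=40/113; mL=1424/1469, mR=20/113; mL+mR=1684/1469 → advance +1; mR−mL=-1164/1469 → turn -1·90°
n=1: pose=(6,5,W); sL=5/17, sR=10/13; mL=235/221, mR=5/13; mL+mR=320/221 → advance +1; mR−mL=-150/221 → turn -1·90°
n=2: pose=(5,5,N); sL=40/89, sR=40/29; mL=4720/2581, mR=20/29; mL+mR=6500/2581 → advance +1; mR−mL=-2940/2581 → turn -1·90°
n=3: pose=(5,6,E); sL=20/9, sR=4/9; mL=8/3, mR=2/9; mL+mR=26/9 → advance +1; mR−mL=-22/9 → turn -1·90°
n=4: pose=(6,6,S); sL=8/13, sR=40/113; mL=1424/1469, mR=20/113; mL+mR=1684/1469 → advance +1; mR−mL=-1164/1469 → turn -1·90°
n=5: pose=(6,5,W); sL=5/17, sR=10/13; mL=235/221, mR=5/13; mL+mR=320/221 → advance +1; mR−mL=-150/221 → turn -1·90°
n=6: pose=(5,5,N); sL=40/89, sR=40/29; mL=4720/2581, mR=20/29; mL+mR=6500/2581 → advance +1; mR−mL=-2940/2581 → turn -1·90°
n=7: pose=(5,6,E); sL=20/9, sR=4/9; mL=8/3, mR=2/9; mL+mR=26/9 → advance +1; mR−mL=-22/9 → turn -1·90°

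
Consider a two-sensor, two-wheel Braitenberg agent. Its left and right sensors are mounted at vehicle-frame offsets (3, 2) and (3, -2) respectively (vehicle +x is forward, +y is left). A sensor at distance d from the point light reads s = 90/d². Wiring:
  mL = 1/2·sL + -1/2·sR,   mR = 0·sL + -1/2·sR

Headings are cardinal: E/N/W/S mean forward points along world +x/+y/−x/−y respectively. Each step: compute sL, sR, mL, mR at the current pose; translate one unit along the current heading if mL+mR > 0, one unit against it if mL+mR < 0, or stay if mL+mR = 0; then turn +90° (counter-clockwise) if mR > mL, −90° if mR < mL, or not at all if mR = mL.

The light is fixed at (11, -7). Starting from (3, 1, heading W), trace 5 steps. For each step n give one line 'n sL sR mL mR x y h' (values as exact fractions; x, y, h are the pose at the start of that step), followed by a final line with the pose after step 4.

0 90/157 90/221 2880/34697 -45/221 3 1 W
1 45/101 45/73 -630/7373 -45/146 4 1 N
2 90/97 90/41 -2520/3977 -45/41 4 0 E
3 45/26 45/58 180/377 -45/116 3 0 S
4 90/137 18/37 432/5069 -9/37 3 -1 W
final 4 -1 N

n=0: pose=(3,1,W); sL=90/157, sR=90/221; mL=2880/34697, mR=-45/221; mL+mR=-4185/34697 → advance -1; mR−mL=-45/157 → turn -1·90°
n=1: pose=(4,1,N); sL=45/101, sR=45/73; mL=-630/7373, mR=-45/146; mL+mR=-5805/14746 → advance -1; mR−mL=-45/202 → turn -1·90°
n=2: pose=(4,0,E); sL=90/97, sR=90/41; mL=-2520/3977, mR=-45/41; mL+mR=-6885/3977 → advance -1; mR−mL=-45/97 → turn -1·90°
n=3: pose=(3,0,S); sL=45/26, sR=45/58; mL=180/377, mR=-45/116; mL+mR=135/1508 → advance +1; mR−mL=-45/52 → turn -1·90°
n=4: pose=(3,-1,W); sL=90/137, sR=18/37; mL=432/5069, mR=-9/37; mL+mR=-801/5069 → advance -1; mR−mL=-45/137 → turn -1·90°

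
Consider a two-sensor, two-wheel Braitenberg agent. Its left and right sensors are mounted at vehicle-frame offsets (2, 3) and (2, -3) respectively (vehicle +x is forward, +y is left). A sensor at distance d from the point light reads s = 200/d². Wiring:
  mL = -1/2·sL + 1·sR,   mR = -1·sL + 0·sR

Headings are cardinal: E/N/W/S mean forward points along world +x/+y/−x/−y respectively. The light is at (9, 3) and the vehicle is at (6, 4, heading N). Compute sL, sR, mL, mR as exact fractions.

left sensor world pos  = (3, 6); dL² = 45
right sensor world pos = (9, 6); dR² = 9
sL = 200/45 = 40/9
sR = 200/9 = 200/9
mL = -1/2·sL + 1·sR = 20
mR = -1·sL + 0·sR = -40/9

40/9 200/9 20 -40/9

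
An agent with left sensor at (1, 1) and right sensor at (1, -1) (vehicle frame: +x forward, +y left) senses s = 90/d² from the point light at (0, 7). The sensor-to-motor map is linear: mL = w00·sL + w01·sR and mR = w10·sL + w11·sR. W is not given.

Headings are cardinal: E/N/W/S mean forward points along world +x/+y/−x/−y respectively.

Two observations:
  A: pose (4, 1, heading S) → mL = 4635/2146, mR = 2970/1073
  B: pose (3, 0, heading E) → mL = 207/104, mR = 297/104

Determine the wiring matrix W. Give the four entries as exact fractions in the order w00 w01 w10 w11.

obs A: pose=(4,1,S) → sL=45/37, sR=45/29, mL=4635/2146, mR=2970/1073
obs B: pose=(3,0,E) → sL=45/26, sR=9/8, mL=207/104, mR=297/104
sensor matrix S = [[45/37, 45/29], [45/26, 9/8]]; det S = -147015/111592
solve [mL_A; mL_B] = S·[w00; w01] and [mR_A; mR_B] = S·[w10; w11]:
  w00 = 1/2, w01 = 1, w10 = 1, w11 = 1

1/2 1 1 1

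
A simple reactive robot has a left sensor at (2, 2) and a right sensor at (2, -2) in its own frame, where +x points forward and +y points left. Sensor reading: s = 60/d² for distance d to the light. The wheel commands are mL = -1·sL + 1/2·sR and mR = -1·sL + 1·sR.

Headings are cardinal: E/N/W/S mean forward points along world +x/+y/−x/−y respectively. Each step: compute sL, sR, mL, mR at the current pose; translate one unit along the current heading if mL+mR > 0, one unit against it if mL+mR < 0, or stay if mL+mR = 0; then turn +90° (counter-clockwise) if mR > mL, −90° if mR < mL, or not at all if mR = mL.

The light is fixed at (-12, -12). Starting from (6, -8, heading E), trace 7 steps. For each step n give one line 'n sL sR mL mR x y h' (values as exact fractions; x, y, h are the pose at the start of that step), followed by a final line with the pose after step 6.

n=0: pose=(6,-8,E); sL=15/109, sR=15/101; mL=-1395/22018, mR=120/11009; mL+mR=-1155/22018 → advance -1; mR−mL=15/202 → turn +1·90°
n=1: pose=(5,-8,N); sL=20/87, sR=60/397; mL=-5330/34539, mR=-2720/34539; mL+mR=-8050/34539 → advance -1; mR−mL=30/397 → turn +1·90°
n=2: pose=(5,-9,W); sL=30/113, sR=6/25; mL=-411/2825, mR=-72/2825; mL+mR=-483/2825 → advance -1; mR−mL=3/25 → turn +1·90°
n=3: pose=(6,-9,S); sL=60/401, sR=60/257; mL=-3390/103057, mR=8640/103057; mL+mR=5250/103057 → advance +1; mR−mL=30/257 → turn +1·90°
n=4: pose=(6,-10,E); sL=15/104, sR=3/20; mL=-9/130, mR=3/520; mL+mR=-33/520 → advance -1; mR−mL=3/40 → turn +1·90°
n=5: pose=(5,-10,N); sL=60/241, sR=60/377; mL=-15390/90857, mR=-8160/90857; mL+mR=-23550/90857 → advance -1; mR−mL=30/377 → turn +1·90°
n=6: pose=(5,-11,W); sL=30/113, sR=10/39; mL=-605/4407, mR=-40/4407; mL+mR=-215/1469 → advance -1; mR−mL=5/39 → turn +1·90°

0 15/109 15/101 -1395/22018 120/11009 6 -8 E
1 20/87 60/397 -5330/34539 -2720/34539 5 -8 N
2 30/113 6/25 -411/2825 -72/2825 5 -9 W
3 60/401 60/257 -3390/103057 8640/103057 6 -9 S
4 15/104 3/20 -9/130 3/520 6 -10 E
5 60/241 60/377 -15390/90857 -8160/90857 5 -10 N
6 30/113 10/39 -605/4407 -40/4407 5 -11 W
final 6 -11 S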